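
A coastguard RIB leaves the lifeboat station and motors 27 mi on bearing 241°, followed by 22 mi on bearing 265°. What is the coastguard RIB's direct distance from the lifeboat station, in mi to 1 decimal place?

Leg 1 (241°, 27 mi): east 27 sin 241° = -23.61, north 27 cos 241° = -13.09
Leg 2 (265°, 22 mi): east 22 sin 265° = -21.92, north 22 cos 265° = -1.92
Net: -45.53 east, -15.01 north. Distance = √((-45.53)² + (-15.01)²) = 47.941 mi.

47.9 mi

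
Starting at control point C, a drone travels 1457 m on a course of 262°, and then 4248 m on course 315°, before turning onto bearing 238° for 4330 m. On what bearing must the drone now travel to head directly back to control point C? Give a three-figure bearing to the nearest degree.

Leg 1 (262°, 1457 m): east 1457 sin 262° = -1442.82, north 1457 cos 262° = -202.78
Leg 2 (315°, 4248 m): east 4248 sin 315° = -3003.79, north 4248 cos 315° = 3003.79
Leg 3 (238°, 4330 m): east 4330 sin 238° = -3672.05, north 4330 cos 238° = -2294.55
Net displacement: -8118.66 east, 506.46 north. Direction back to start is (8118.66, -506.46): bearing = atan2(8118.66, -506.46) mod 360° = 93.57° ≈ 094°.

094°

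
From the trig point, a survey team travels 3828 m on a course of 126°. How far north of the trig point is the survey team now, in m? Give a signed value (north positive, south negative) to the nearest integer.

-2250 m

Leg 1 (126°, 3828 m): east 3828 sin 126° = 3096.92, north 3828 cos 126° = -2250.04
Net north component: -2250.04 m.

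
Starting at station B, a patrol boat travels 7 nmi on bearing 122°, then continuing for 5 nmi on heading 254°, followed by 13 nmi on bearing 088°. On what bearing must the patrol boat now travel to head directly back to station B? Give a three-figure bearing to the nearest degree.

Leg 1 (122°, 7 nmi): east 7 sin 122° = 5.94, north 7 cos 122° = -3.71
Leg 2 (254°, 5 nmi): east 5 sin 254° = -4.81, north 5 cos 254° = -1.38
Leg 3 (088°, 13 nmi): east 13 sin 88° = 12.99, north 13 cos 88° = 0.45
Net displacement: 14.12 east, -4.63 north. Direction back to start is (-14.12, 4.63): bearing = atan2(-14.12, 4.63) mod 360° = 288.17° ≈ 288°.

288°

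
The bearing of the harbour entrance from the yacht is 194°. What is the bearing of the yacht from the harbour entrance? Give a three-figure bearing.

Back-bearing = 194° − 180° = 014°.

014°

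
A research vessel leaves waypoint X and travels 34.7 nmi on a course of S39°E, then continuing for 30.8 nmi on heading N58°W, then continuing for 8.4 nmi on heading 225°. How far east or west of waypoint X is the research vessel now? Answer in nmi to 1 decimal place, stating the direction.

10.2 nmi west

Leg 1 (S39°E, 34.7 nmi): east 34.7 sin 141° = 21.84, north 34.7 cos 141° = -26.97
Leg 2 (N58°W, 30.8 nmi): east 30.8 sin 302° = -26.12, north 30.8 cos 302° = 16.32
Leg 3 (225°, 8.4 nmi): east 8.4 sin 225° = -5.94, north 8.4 cos 225° = -5.94
Net east component: -10.22 nmi.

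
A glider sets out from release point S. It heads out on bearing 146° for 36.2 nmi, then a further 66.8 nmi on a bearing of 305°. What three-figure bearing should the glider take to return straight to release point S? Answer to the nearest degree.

Leg 1 (146°, 36.2 nmi): east 36.2 sin 146° = 20.24, north 36.2 cos 146° = -30.01
Leg 2 (305°, 66.8 nmi): east 66.8 sin 305° = -54.72, north 66.8 cos 305° = 38.31
Net displacement: -34.48 east, 8.30 north. Direction back to start is (34.48, -8.30): bearing = atan2(34.48, -8.30) mod 360° = 103.54° ≈ 104°.

104°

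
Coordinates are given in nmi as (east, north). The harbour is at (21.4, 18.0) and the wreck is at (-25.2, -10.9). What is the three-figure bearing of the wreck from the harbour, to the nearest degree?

Δeast = -25.2 − 21.4 = -46.60; Δnorth = -10.9 − 18.0 = -28.90.
Bearing = atan2(Δeast, Δnorth) mod 360° = 238.19° ≈ 238°.

238°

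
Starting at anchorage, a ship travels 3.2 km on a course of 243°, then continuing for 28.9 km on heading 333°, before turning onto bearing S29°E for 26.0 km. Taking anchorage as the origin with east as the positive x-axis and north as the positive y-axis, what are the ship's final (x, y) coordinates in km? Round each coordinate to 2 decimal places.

(-3.37, 1.56)

Leg 1 (243°, 3.2 km): east 3.2 sin 243° = -2.85, north 3.2 cos 243° = -1.45
Leg 2 (333°, 28.9 km): east 28.9 sin 333° = -13.12, north 28.9 cos 333° = 25.75
Leg 3 (S29°E, 26.0 km): east 26.0 sin 151° = 12.61, north 26.0 cos 151° = -22.74
Summing: -3.37 km east, 1.56 km north → (-3.37, 1.56).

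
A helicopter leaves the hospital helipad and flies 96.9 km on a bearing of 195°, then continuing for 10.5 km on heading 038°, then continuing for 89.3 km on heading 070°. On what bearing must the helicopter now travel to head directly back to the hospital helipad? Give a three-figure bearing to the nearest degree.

Leg 1 (195°, 96.9 km): east 96.9 sin 195° = -25.08, north 96.9 cos 195° = -93.60
Leg 2 (038°, 10.5 km): east 10.5 sin 38° = 6.46, north 10.5 cos 38° = 8.27
Leg 3 (070°, 89.3 km): east 89.3 sin 70° = 83.91, north 89.3 cos 70° = 30.54
Net displacement: 65.30 east, -54.78 north. Direction back to start is (-65.30, 54.78): bearing = atan2(-65.30, 54.78) mod 360° = 309.99° ≈ 310°.

310°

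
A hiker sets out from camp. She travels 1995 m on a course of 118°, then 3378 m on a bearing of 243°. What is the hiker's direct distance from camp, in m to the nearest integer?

Leg 1 (118°, 1995 m): east 1995 sin 118° = 1761.48, north 1995 cos 118° = -936.60
Leg 2 (243°, 3378 m): east 3378 sin 243° = -3009.82, north 3378 cos 243° = -1533.58
Net: -1248.34 east, -2470.18 north. Distance = √((-1248.34)² + (-2470.18)²) = 2767.692 m.

2768 m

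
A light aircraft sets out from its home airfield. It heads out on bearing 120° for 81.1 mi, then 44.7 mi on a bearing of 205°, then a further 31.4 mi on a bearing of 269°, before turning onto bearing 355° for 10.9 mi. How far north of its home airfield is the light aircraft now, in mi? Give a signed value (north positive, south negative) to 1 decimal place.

Leg 1 (120°, 81.1 mi): east 81.1 sin 120° = 70.23, north 81.1 cos 120° = -40.55
Leg 2 (205°, 44.7 mi): east 44.7 sin 205° = -18.89, north 44.7 cos 205° = -40.51
Leg 3 (269°, 31.4 mi): east 31.4 sin 269° = -31.40, north 31.4 cos 269° = -0.55
Leg 4 (355°, 10.9 mi): east 10.9 sin 355° = -0.95, north 10.9 cos 355° = 10.86
Net north component: -70.75 mi.

-70.8 mi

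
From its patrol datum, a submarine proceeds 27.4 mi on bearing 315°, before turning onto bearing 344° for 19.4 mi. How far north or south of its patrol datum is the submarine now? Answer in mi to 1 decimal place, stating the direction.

38.0 mi north

Leg 1 (315°, 27.4 mi): east 27.4 sin 315° = -19.37, north 27.4 cos 315° = 19.37
Leg 2 (344°, 19.4 mi): east 19.4 sin 344° = -5.35, north 19.4 cos 344° = 18.65
Net north component: 38.02 mi.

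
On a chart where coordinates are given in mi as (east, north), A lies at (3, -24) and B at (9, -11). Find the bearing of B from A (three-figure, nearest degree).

025°

Δeast = 9 − 3 = 6.00; Δnorth = -11 − -24 = 13.00.
Bearing = atan2(Δeast, Δnorth) mod 360° = 24.78° ≈ 025°.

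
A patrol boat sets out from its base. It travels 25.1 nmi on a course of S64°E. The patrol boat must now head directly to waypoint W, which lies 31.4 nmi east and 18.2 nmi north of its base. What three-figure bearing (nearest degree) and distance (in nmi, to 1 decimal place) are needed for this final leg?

Leg 1 (S64°E, 25.1 nmi): east 25.1 sin 116° = 22.56, north 25.1 cos 116° = -11.00
Current position: (22.56, -11.00). Target: (31.4, 18.2). Remaining: Δeast = 8.84, Δnorth = 29.20.
Bearing = atan2(8.84, 29.20) mod 360° = 16.84°; distance = √((8.84)² + (29.20)²) = 30.512 nmi.

017°, 30.5 nmi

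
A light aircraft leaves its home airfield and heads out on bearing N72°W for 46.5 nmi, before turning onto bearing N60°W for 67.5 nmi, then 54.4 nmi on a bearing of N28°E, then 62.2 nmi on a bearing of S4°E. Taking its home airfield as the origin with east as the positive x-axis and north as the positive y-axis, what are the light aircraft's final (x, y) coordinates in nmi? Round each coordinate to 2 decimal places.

Leg 1 (N72°W, 46.5 nmi): east 46.5 sin 288° = -44.22, north 46.5 cos 288° = 14.37
Leg 2 (N60°W, 67.5 nmi): east 67.5 sin 300° = -58.46, north 67.5 cos 300° = 33.75
Leg 3 (N28°E, 54.4 nmi): east 54.4 sin 28° = 25.54, north 54.4 cos 28° = 48.03
Leg 4 (S4°E, 62.2 nmi): east 62.2 sin 176° = 4.34, north 62.2 cos 176° = -62.05
Summing: -72.80 nmi east, 34.10 nmi north → (-72.80, 34.10).

(-72.80, 34.10)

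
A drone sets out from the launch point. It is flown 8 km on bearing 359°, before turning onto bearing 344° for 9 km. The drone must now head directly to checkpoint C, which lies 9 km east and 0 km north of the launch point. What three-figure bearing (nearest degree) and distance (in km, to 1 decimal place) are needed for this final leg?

145°, 20.3 km

Leg 1 (359°, 8 km): east 8 sin 359° = -0.14, north 8 cos 359° = 8.00
Leg 2 (344°, 9 km): east 9 sin 344° = -2.48, north 9 cos 344° = 8.65
Current position: (-2.62, 16.65). Target: (9, 0). Remaining: Δeast = 11.62, Δnorth = -16.65.
Bearing = atan2(11.62, -16.65) mod 360° = 145.09°; distance = √((11.62)² + (-16.65)²) = 20.304 km.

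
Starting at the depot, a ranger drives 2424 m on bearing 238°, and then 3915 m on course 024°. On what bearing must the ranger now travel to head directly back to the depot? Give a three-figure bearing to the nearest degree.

Leg 1 (238°, 2424 m): east 2424 sin 238° = -2055.67, north 2424 cos 238° = -1284.52
Leg 2 (024°, 3915 m): east 3915 sin 24° = 1592.37, north 3915 cos 24° = 3576.53
Net displacement: -463.29 east, 2292.01 north. Direction back to start is (463.29, -2292.01): bearing = atan2(463.29, -2292.01) mod 360° = 168.57° ≈ 169°.

169°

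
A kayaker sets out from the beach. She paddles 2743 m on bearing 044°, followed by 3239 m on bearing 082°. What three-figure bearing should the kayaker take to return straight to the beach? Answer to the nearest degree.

Leg 1 (044°, 2743 m): east 2743 sin 44° = 1905.45, north 2743 cos 44° = 1973.15
Leg 2 (082°, 3239 m): east 3239 sin 82° = 3207.48, north 3239 cos 82° = 450.78
Net displacement: 5112.93 east, 2423.93 north. Direction back to start is (-5112.93, -2423.93): bearing = atan2(-5112.93, -2423.93) mod 360° = 244.64° ≈ 245°.

245°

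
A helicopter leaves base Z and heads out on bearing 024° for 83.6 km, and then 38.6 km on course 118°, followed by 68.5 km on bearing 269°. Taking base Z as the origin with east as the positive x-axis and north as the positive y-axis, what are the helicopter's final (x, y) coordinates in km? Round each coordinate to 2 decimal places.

Leg 1 (024°, 83.6 km): east 83.6 sin 24° = 34.00, north 83.6 cos 24° = 76.37
Leg 2 (118°, 38.6 km): east 38.6 sin 118° = 34.08, north 38.6 cos 118° = -18.12
Leg 3 (269°, 68.5 km): east 68.5 sin 269° = -68.49, north 68.5 cos 269° = -1.20
Summing: -0.40 km east, 57.06 km north → (-0.40, 57.06).

(-0.40, 57.06)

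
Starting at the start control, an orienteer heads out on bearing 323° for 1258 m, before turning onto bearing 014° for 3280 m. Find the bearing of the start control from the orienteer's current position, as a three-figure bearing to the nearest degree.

Leg 1 (323°, 1258 m): east 1258 sin 323° = -757.08, north 1258 cos 323° = 1004.68
Leg 2 (014°, 3280 m): east 3280 sin 14° = 793.50, north 3280 cos 14° = 3182.57
Net displacement: 36.42 east, 4187.25 north. Direction back to start is (-36.42, -4187.25): bearing = atan2(-36.42, -4187.25) mod 360° = 180.50° ≈ 180°.

180°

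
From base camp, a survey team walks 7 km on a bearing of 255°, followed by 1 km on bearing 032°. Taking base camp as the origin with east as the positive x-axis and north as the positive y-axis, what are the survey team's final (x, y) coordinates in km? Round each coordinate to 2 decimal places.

(-6.23, -0.96)

Leg 1 (255°, 7 km): east 7 sin 255° = -6.76, north 7 cos 255° = -1.81
Leg 2 (032°, 1 km): east 1 sin 32° = 0.53, north 1 cos 32° = 0.85
Summing: -6.23 km east, -0.96 km north → (-6.23, -0.96).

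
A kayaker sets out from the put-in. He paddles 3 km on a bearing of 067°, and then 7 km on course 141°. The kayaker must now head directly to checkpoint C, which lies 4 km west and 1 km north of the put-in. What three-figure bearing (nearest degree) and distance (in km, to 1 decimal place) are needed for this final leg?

295°, 12.3 km

Leg 1 (067°, 3 km): east 3 sin 67° = 2.76, north 3 cos 67° = 1.17
Leg 2 (141°, 7 km): east 7 sin 141° = 4.41, north 7 cos 141° = -5.44
Current position: (7.17, -4.27). Target: (-4, 1). Remaining: Δeast = -11.17, Δnorth = 5.27.
Bearing = atan2(-11.17, 5.27) mod 360° = 295.26°; distance = √((-11.17)² + (5.27)²) = 12.347 km.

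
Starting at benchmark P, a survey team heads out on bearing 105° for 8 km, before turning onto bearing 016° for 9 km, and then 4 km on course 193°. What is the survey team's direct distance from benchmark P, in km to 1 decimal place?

Leg 1 (105°, 8 km): east 8 sin 105° = 7.73, north 8 cos 105° = -2.07
Leg 2 (016°, 9 km): east 9 sin 16° = 2.48, north 9 cos 16° = 8.65
Leg 3 (193°, 4 km): east 4 sin 193° = -0.90, north 4 cos 193° = -3.90
Net: 9.31 east, 2.68 north. Distance = √((9.31)² + (2.68)²) = 9.687 km.

9.7 km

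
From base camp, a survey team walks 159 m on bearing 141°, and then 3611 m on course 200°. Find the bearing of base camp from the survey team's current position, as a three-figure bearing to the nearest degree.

018°

Leg 1 (141°, 159 m): east 159 sin 141° = 100.06, north 159 cos 141° = -123.57
Leg 2 (200°, 3611 m): east 3611 sin 200° = -1235.03, north 3611 cos 200° = -3393.23
Net displacement: -1134.97 east, -3516.80 north. Direction back to start is (1134.97, 3516.80): bearing = atan2(1134.97, 3516.80) mod 360° = 17.89° ≈ 018°.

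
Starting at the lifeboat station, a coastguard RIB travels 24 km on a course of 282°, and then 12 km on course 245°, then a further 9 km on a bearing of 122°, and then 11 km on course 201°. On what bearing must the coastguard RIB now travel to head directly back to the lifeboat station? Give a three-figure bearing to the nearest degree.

Leg 1 (282°, 24 km): east 24 sin 282° = -23.48, north 24 cos 282° = 4.99
Leg 2 (245°, 12 km): east 12 sin 245° = -10.88, north 12 cos 245° = -5.07
Leg 3 (122°, 9 km): east 9 sin 122° = 7.63, north 9 cos 122° = -4.77
Leg 4 (201°, 11 km): east 11 sin 201° = -3.94, north 11 cos 201° = -10.27
Net displacement: -30.66 east, -15.12 north. Direction back to start is (30.66, 15.12): bearing = atan2(30.66, 15.12) mod 360° = 63.75° ≈ 064°.

064°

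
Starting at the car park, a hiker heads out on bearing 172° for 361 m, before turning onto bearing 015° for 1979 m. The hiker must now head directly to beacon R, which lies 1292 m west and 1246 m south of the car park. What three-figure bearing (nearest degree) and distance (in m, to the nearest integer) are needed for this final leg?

Leg 1 (172°, 361 m): east 361 sin 172° = 50.24, north 361 cos 172° = -357.49
Leg 2 (015°, 1979 m): east 1979 sin 15° = 512.20, north 1979 cos 15° = 1911.57
Current position: (562.44, 1554.08). Target: (-1292, -1246). Remaining: Δeast = -1854.44, Δnorth = -2800.08.
Bearing = atan2(-1854.44, -2800.08) mod 360° = 213.52°; distance = √((-1854.44)² + (-2800.08)²) = 3358.484 m.

214°, 3358 m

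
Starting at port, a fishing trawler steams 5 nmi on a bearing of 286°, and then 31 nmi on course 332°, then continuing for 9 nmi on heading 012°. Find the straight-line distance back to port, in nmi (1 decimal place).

Leg 1 (286°, 5 nmi): east 5 sin 286° = -4.81, north 5 cos 286° = 1.38
Leg 2 (332°, 31 nmi): east 31 sin 332° = -14.55, north 31 cos 332° = 27.37
Leg 3 (012°, 9 nmi): east 9 sin 12° = 1.87, north 9 cos 12° = 8.80
Net: -17.49 east, 37.55 north. Distance = √((-17.49)² + (37.55)²) = 41.426 nmi.

41.4 nmi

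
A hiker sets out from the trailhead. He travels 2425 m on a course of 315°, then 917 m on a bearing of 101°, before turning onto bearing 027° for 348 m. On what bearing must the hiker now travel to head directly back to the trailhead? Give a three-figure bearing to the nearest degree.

160°

Leg 1 (315°, 2425 m): east 2425 sin 315° = -1714.73, north 2425 cos 315° = 1714.73
Leg 2 (101°, 917 m): east 917 sin 101° = 900.15, north 917 cos 101° = -174.97
Leg 3 (027°, 348 m): east 348 sin 27° = 157.99, north 348 cos 27° = 310.07
Net displacement: -656.59 east, 1849.83 north. Direction back to start is (656.59, -1849.83): bearing = atan2(656.59, -1849.83) mod 360° = 160.46° ≈ 160°.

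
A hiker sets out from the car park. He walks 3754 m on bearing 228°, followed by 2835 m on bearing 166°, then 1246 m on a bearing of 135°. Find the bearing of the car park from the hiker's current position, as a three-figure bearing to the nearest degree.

011°

Leg 1 (228°, 3754 m): east 3754 sin 228° = -2789.77, north 3754 cos 228° = -2511.92
Leg 2 (166°, 2835 m): east 2835 sin 166° = 685.85, north 2835 cos 166° = -2750.79
Leg 3 (135°, 1246 m): east 1246 sin 135° = 881.06, north 1246 cos 135° = -881.06
Net displacement: -1222.86 east, -6143.76 north. Direction back to start is (1222.86, 6143.76): bearing = atan2(1222.86, 6143.76) mod 360° = 11.26° ≈ 011°.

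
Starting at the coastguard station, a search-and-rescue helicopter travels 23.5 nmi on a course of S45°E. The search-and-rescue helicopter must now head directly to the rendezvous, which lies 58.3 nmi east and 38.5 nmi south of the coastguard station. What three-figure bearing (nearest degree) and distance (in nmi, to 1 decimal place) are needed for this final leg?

Leg 1 (S45°E, 23.5 nmi): east 23.5 sin 135° = 16.62, north 23.5 cos 135° = -16.62
Current position: (16.62, -16.62). Target: (58.3, -38.5). Remaining: Δeast = 41.68, Δnorth = -21.88.
Bearing = atan2(41.68, -21.88) mod 360° = 117.70°; distance = √((41.68)² + (-21.88)²) = 47.078 nmi.

118°, 47.1 nmi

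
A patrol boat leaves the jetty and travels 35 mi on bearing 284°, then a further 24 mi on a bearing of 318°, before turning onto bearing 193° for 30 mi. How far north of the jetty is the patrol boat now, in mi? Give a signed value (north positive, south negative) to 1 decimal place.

-2.9 mi

Leg 1 (284°, 35 mi): east 35 sin 284° = -33.96, north 35 cos 284° = 8.47
Leg 2 (318°, 24 mi): east 24 sin 318° = -16.06, north 24 cos 318° = 17.84
Leg 3 (193°, 30 mi): east 30 sin 193° = -6.75, north 30 cos 193° = -29.23
Net north component: -2.93 mi.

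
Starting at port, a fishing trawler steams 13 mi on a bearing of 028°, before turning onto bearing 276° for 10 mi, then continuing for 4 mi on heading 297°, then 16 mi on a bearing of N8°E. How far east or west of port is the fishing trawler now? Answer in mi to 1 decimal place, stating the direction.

5.2 mi west

Leg 1 (028°, 13 mi): east 13 sin 28° = 6.10, north 13 cos 28° = 11.48
Leg 2 (276°, 10 mi): east 10 sin 276° = -9.95, north 10 cos 276° = 1.05
Leg 3 (297°, 4 mi): east 4 sin 297° = -3.56, north 4 cos 297° = 1.82
Leg 4 (N8°E, 16 mi): east 16 sin 8° = 2.23, north 16 cos 8° = 15.84
Net east component: -5.18 mi.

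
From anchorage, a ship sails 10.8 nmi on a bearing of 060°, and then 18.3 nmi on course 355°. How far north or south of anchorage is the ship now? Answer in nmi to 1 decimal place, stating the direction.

Leg 1 (060°, 10.8 nmi): east 10.8 sin 60° = 9.35, north 10.8 cos 60° = 5.40
Leg 2 (355°, 18.3 nmi): east 18.3 sin 355° = -1.59, north 18.3 cos 355° = 18.23
Net north component: 23.63 nmi.

23.6 nmi north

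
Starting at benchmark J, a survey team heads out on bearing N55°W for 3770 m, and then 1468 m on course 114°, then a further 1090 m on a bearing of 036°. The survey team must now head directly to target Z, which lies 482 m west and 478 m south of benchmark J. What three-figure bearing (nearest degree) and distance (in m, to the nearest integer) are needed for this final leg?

168°, 2991 m

Leg 1 (N55°W, 3770 m): east 3770 sin 305° = -3088.20, north 3770 cos 305° = 2162.38
Leg 2 (114°, 1468 m): east 1468 sin 114° = 1341.08, north 1468 cos 114° = -597.09
Leg 3 (036°, 1090 m): east 1090 sin 36° = 640.69, north 1090 cos 36° = 881.83
Current position: (-1106.43, 2447.12). Target: (-482, -478). Remaining: Δeast = 624.43, Δnorth = -2925.12.
Bearing = atan2(624.43, -2925.12) mod 360° = 167.95°; distance = √((624.43)² + (-2925.12)²) = 2991.029 m.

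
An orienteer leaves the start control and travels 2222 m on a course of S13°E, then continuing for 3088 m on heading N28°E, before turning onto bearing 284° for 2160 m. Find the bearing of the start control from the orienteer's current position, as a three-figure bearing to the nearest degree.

Leg 1 (S13°E, 2222 m): east 2222 sin 167° = 499.84, north 2222 cos 167° = -2165.05
Leg 2 (N28°E, 3088 m): east 3088 sin 28° = 1449.73, north 3088 cos 28° = 2726.54
Leg 3 (284°, 2160 m): east 2160 sin 284° = -2095.84, north 2160 cos 284° = 522.55
Net displacement: -146.27 east, 1084.04 north. Direction back to start is (146.27, -1084.04): bearing = atan2(146.27, -1084.04) mod 360° = 172.32° ≈ 172°.

172°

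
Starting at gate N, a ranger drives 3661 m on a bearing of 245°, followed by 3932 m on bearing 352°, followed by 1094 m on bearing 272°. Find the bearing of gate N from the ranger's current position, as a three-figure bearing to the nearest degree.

116°

Leg 1 (245°, 3661 m): east 3661 sin 245° = -3317.99, north 3661 cos 245° = -1547.21
Leg 2 (352°, 3932 m): east 3932 sin 352° = -547.23, north 3932 cos 352° = 3893.73
Leg 3 (272°, 1094 m): east 1094 sin 272° = -1093.33, north 1094 cos 272° = 38.18
Net displacement: -4958.56 east, 2384.71 north. Direction back to start is (4958.56, -2384.71): bearing = atan2(4958.56, -2384.71) mod 360° = 115.68° ≈ 116°.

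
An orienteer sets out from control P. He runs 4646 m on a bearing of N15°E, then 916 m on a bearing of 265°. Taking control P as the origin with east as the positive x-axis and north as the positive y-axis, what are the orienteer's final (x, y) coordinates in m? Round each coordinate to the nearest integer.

(290, 4408)

Leg 1 (N15°E, 4646 m): east 4646 sin 15° = 1202.47, north 4646 cos 15° = 4487.69
Leg 2 (265°, 916 m): east 916 sin 265° = -912.51, north 916 cos 265° = -79.83
Summing: 289.96 m east, 4407.86 m north → (290, 4408).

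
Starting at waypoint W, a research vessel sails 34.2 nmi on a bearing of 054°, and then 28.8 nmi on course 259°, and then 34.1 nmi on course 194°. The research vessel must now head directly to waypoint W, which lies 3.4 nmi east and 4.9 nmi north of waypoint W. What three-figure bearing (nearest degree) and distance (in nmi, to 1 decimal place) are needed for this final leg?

Leg 1 (054°, 34.2 nmi): east 34.2 sin 54° = 27.67, north 34.2 cos 54° = 20.10
Leg 2 (259°, 28.8 nmi): east 28.8 sin 259° = -28.27, north 28.8 cos 259° = -5.50
Leg 3 (194°, 34.1 nmi): east 34.1 sin 194° = -8.25, north 34.1 cos 194° = -33.09
Current position: (-8.85, -18.48). Target: (3.4, 4.9). Remaining: Δeast = 12.25, Δnorth = 23.38.
Bearing = atan2(12.25, 23.38) mod 360° = 27.66°; distance = √((12.25)² + (23.38)²) = 26.396 nmi.

028°, 26.4 nmi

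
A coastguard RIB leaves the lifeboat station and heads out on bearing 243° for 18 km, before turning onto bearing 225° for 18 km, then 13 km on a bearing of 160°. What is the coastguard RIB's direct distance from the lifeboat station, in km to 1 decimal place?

41.1 km

Leg 1 (243°, 18 km): east 18 sin 243° = -16.04, north 18 cos 243° = -8.17
Leg 2 (225°, 18 km): east 18 sin 225° = -12.73, north 18 cos 225° = -12.73
Leg 3 (160°, 13 km): east 13 sin 160° = 4.45, north 13 cos 160° = -12.22
Net: -24.32 east, -33.12 north. Distance = √((-24.32)² + (-33.12)²) = 41.087 km.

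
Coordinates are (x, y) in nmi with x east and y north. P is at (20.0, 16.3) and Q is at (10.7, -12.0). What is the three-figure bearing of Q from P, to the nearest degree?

198°

Δeast = 10.7 − 20.0 = -9.30; Δnorth = -12.0 − 16.3 = -28.30.
Bearing = atan2(Δeast, Δnorth) mod 360° = 198.19° ≈ 198°.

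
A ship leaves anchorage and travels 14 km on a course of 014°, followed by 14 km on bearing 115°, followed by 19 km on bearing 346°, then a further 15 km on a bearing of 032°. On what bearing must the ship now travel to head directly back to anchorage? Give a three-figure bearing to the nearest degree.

207°

Leg 1 (014°, 14 km): east 14 sin 14° = 3.39, north 14 cos 14° = 13.58
Leg 2 (115°, 14 km): east 14 sin 115° = 12.69, north 14 cos 115° = -5.92
Leg 3 (346°, 19 km): east 19 sin 346° = -4.60, north 19 cos 346° = 18.44
Leg 4 (032°, 15 km): east 15 sin 32° = 7.95, north 15 cos 32° = 12.72
Net displacement: 19.43 east, 38.82 north. Direction back to start is (-19.43, -38.82): bearing = atan2(-19.43, -38.82) mod 360° = 206.58° ≈ 207°.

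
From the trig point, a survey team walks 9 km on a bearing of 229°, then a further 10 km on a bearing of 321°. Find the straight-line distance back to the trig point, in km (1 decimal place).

13.2 km

Leg 1 (229°, 9 km): east 9 sin 229° = -6.79, north 9 cos 229° = -5.90
Leg 2 (321°, 10 km): east 10 sin 321° = -6.29, north 10 cos 321° = 7.77
Net: -13.09 east, 1.87 north. Distance = √((-13.09)² + (1.87)²) = 13.218 km.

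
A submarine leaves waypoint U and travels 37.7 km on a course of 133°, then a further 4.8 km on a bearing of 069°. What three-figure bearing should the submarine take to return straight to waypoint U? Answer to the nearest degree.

307°

Leg 1 (133°, 37.7 km): east 37.7 sin 133° = 27.57, north 37.7 cos 133° = -25.71
Leg 2 (069°, 4.8 km): east 4.8 sin 69° = 4.48, north 4.8 cos 69° = 1.72
Net displacement: 32.05 east, -23.99 north. Direction back to start is (-32.05, 23.99): bearing = atan2(-32.05, 23.99) mod 360° = 306.81° ≈ 307°.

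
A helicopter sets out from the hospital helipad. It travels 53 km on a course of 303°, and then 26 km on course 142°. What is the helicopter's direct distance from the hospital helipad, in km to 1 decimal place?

29.7 km

Leg 1 (303°, 53 km): east 53 sin 303° = -44.45, north 53 cos 303° = 28.87
Leg 2 (142°, 26 km): east 26 sin 142° = 16.01, north 26 cos 142° = -20.49
Net: -28.44 east, 8.38 north. Distance = √((-28.44)² + (8.38)²) = 29.650 km.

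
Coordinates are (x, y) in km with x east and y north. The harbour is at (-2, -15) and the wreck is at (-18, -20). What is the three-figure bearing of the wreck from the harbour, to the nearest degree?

Δeast = -18 − -2 = -16.00; Δnorth = -20 − -15 = -5.00.
Bearing = atan2(Δeast, Δnorth) mod 360° = 252.65° ≈ 253°.

253°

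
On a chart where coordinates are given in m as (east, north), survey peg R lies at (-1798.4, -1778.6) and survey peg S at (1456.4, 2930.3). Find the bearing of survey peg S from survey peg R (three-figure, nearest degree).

Δeast = 1456.4 − -1798.4 = 3254.80; Δnorth = 2930.3 − -1778.6 = 4708.90.
Bearing = atan2(Δeast, Δnorth) mod 360° = 34.65° ≈ 035°.

035°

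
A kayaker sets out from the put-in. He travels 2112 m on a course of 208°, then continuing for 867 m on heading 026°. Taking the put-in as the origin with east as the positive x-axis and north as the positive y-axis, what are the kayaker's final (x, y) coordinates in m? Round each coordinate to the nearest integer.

(-611, -1086)

Leg 1 (208°, 2112 m): east 2112 sin 208° = -991.52, north 2112 cos 208° = -1864.79
Leg 2 (026°, 867 m): east 867 sin 26° = 380.07, north 867 cos 26° = 779.25
Summing: -611.46 m east, -1085.53 m north → (-611, -1086).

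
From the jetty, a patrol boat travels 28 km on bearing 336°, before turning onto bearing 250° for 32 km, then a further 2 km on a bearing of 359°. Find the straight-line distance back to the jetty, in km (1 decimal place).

Leg 1 (336°, 28 km): east 28 sin 336° = -11.39, north 28 cos 336° = 25.58
Leg 2 (250°, 32 km): east 32 sin 250° = -30.07, north 32 cos 250° = -10.94
Leg 3 (359°, 2 km): east 2 sin 359° = -0.03, north 2 cos 359° = 2.00
Net: -41.49 east, 16.63 north. Distance = √((-41.49)² + (16.63)²) = 44.704 km.

44.7 km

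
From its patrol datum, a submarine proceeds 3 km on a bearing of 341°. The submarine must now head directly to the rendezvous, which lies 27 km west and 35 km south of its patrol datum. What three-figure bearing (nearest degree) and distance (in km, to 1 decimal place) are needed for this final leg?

Leg 1 (341°, 3 km): east 3 sin 341° = -0.98, north 3 cos 341° = 2.84
Current position: (-0.98, 2.84). Target: (-27, -35). Remaining: Δeast = -26.02, Δnorth = -37.84.
Bearing = atan2(-26.02, -37.84) mod 360° = 214.52°; distance = √((-26.02)² + (-37.84)²) = 45.922 km.

215°, 45.9 km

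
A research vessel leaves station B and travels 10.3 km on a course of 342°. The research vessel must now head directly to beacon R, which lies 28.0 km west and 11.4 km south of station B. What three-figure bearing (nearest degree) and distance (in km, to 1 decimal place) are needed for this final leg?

229°, 32.6 km

Leg 1 (342°, 10.3 km): east 10.3 sin 342° = -3.18, north 10.3 cos 342° = 9.80
Current position: (-3.18, 9.80). Target: (-28.0, -11.4). Remaining: Δeast = -24.82, Δnorth = -21.20.
Bearing = atan2(-24.82, -21.20) mod 360° = 229.50°; distance = √((-24.82)² + (-21.20)²) = 32.637 km.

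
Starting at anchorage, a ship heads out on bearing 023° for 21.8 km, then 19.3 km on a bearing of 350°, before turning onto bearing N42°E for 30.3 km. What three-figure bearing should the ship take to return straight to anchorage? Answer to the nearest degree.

Leg 1 (023°, 21.8 km): east 21.8 sin 23° = 8.52, north 21.8 cos 23° = 20.07
Leg 2 (350°, 19.3 km): east 19.3 sin 350° = -3.35, north 19.3 cos 350° = 19.01
Leg 3 (N42°E, 30.3 km): east 30.3 sin 42° = 20.27, north 30.3 cos 42° = 22.52
Net displacement: 25.44 east, 61.59 north. Direction back to start is (-25.44, -61.59): bearing = atan2(-25.44, -61.59) mod 360° = 202.44° ≈ 202°.

202°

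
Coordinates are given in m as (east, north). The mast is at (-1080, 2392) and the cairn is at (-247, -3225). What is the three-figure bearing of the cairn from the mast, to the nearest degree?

Δeast = -247 − -1080 = 833.00; Δnorth = -3225 − 2392 = -5617.00.
Bearing = atan2(Δeast, Δnorth) mod 360° = 171.56° ≈ 172°.

172°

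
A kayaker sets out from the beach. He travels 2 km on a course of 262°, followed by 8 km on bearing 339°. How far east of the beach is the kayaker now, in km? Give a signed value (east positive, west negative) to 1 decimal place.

Leg 1 (262°, 2 km): east 2 sin 262° = -1.98, north 2 cos 262° = -0.28
Leg 2 (339°, 8 km): east 8 sin 339° = -2.87, north 8 cos 339° = 7.47
Net east component: -4.85 km.

-4.8 km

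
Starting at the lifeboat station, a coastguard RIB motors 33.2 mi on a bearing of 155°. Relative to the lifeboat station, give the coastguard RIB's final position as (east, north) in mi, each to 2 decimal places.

Leg 1 (155°, 33.2 mi): east 33.2 sin 155° = 14.03, north 33.2 cos 155° = -30.09
Summing: 14.03 mi east, -30.09 mi north → (14.03, -30.09).

(14.03, -30.09)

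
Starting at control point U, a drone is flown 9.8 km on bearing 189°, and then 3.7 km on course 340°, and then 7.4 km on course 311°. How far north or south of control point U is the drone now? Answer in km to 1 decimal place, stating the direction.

Leg 1 (189°, 9.8 km): east 9.8 sin 189° = -1.53, north 9.8 cos 189° = -9.68
Leg 2 (340°, 3.7 km): east 3.7 sin 340° = -1.27, north 3.7 cos 340° = 3.48
Leg 3 (311°, 7.4 km): east 7.4 sin 311° = -5.58, north 7.4 cos 311° = 4.85
Net north component: -1.35 km.

1.3 km south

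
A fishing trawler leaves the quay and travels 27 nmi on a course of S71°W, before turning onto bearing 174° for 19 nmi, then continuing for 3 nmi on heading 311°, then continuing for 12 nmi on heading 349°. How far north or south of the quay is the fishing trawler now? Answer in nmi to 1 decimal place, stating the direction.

13.9 nmi south

Leg 1 (S71°W, 27 nmi): east 27 sin 251° = -25.53, north 27 cos 251° = -8.79
Leg 2 (174°, 19 nmi): east 19 sin 174° = 1.99, north 19 cos 174° = -18.90
Leg 3 (311°, 3 nmi): east 3 sin 311° = -2.26, north 3 cos 311° = 1.97
Leg 4 (349°, 12 nmi): east 12 sin 349° = -2.29, north 12 cos 349° = 11.78
Net north component: -13.94 nmi.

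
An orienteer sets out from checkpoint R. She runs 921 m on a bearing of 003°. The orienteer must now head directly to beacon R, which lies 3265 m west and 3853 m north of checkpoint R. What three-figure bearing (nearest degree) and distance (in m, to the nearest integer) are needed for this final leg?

312°, 4425 m

Leg 1 (003°, 921 m): east 921 sin 3° = 48.20, north 921 cos 3° = 919.74
Current position: (48.20, 919.74). Target: (-3265, 3853). Remaining: Δeast = -3313.20, Δnorth = 2933.26.
Bearing = atan2(-3313.20, 2933.26) mod 360° = 311.52°; distance = √((-3313.20)² + (2933.26)²) = 4425.080 m.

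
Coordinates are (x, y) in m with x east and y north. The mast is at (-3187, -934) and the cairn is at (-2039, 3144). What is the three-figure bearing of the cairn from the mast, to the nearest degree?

016°

Δeast = -2039 − -3187 = 1148.00; Δnorth = 3144 − -934 = 4078.00.
Bearing = atan2(Δeast, Δnorth) mod 360° = 15.72° ≈ 016°.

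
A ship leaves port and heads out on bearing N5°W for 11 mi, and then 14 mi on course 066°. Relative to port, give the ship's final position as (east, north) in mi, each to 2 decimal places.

(11.83, 16.65)

Leg 1 (N5°W, 11 mi): east 11 sin 355° = -0.96, north 11 cos 355° = 10.96
Leg 2 (066°, 14 mi): east 14 sin 66° = 12.79, north 14 cos 66° = 5.69
Summing: 11.83 mi east, 16.65 mi north → (11.83, 16.65).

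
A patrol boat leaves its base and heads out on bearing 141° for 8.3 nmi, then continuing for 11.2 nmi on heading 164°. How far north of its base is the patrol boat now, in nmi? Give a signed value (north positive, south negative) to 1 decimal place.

Leg 1 (141°, 8.3 nmi): east 8.3 sin 141° = 5.22, north 8.3 cos 141° = -6.45
Leg 2 (164°, 11.2 nmi): east 11.2 sin 164° = 3.09, north 11.2 cos 164° = -10.77
Net north component: -17.22 nmi.

-17.2 nmi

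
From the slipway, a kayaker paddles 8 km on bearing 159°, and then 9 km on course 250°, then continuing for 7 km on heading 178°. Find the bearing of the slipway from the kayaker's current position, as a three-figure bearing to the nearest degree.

017°

Leg 1 (159°, 8 km): east 8 sin 159° = 2.87, north 8 cos 159° = -7.47
Leg 2 (250°, 9 km): east 9 sin 250° = -8.46, north 9 cos 250° = -3.08
Leg 3 (178°, 7 km): east 7 sin 178° = 0.24, north 7 cos 178° = -7.00
Net displacement: -5.35 east, -17.54 north. Direction back to start is (5.35, 17.54): bearing = atan2(5.35, 17.54) mod 360° = 16.95° ≈ 017°.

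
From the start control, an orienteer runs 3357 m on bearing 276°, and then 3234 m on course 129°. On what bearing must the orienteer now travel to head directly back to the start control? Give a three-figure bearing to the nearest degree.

026°

Leg 1 (276°, 3357 m): east 3357 sin 276° = -3338.61, north 3357 cos 276° = 350.90
Leg 2 (129°, 3234 m): east 3234 sin 129° = 2513.29, north 3234 cos 129° = -2035.22
Net displacement: -825.32 east, -1684.32 north. Direction back to start is (825.32, 1684.32): bearing = atan2(825.32, 1684.32) mod 360° = 26.10° ≈ 026°.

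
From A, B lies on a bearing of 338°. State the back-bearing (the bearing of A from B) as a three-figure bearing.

158°

Back-bearing = 338° − 180° = 158°.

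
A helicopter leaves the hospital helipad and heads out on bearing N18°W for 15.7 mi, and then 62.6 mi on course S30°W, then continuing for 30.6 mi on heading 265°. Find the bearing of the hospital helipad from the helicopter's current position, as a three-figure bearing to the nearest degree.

058°

Leg 1 (N18°W, 15.7 mi): east 15.7 sin 342° = -4.85, north 15.7 cos 342° = 14.93
Leg 2 (S30°W, 62.6 mi): east 62.6 sin 210° = -31.30, north 62.6 cos 210° = -54.21
Leg 3 (265°, 30.6 mi): east 30.6 sin 265° = -30.48, north 30.6 cos 265° = -2.67
Net displacement: -66.64 east, -41.95 north. Direction back to start is (66.64, 41.95): bearing = atan2(66.64, 41.95) mod 360° = 57.81° ≈ 058°.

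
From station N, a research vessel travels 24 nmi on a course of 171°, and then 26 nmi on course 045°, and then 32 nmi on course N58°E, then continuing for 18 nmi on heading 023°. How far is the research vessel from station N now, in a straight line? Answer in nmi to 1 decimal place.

Leg 1 (171°, 24 nmi): east 24 sin 171° = 3.75, north 24 cos 171° = -23.70
Leg 2 (045°, 26 nmi): east 26 sin 45° = 18.38, north 26 cos 45° = 18.38
Leg 3 (N58°E, 32 nmi): east 32 sin 58° = 27.14, north 32 cos 58° = 16.96
Leg 4 (023°, 18 nmi): east 18 sin 23° = 7.03, north 18 cos 23° = 16.57
Net: 56.31 east, 28.21 north. Distance = √((56.31)² + (28.21)²) = 62.980 nmi.

63.0 nmi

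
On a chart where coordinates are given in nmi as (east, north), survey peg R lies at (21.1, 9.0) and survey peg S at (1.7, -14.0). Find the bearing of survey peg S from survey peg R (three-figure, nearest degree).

220°

Δeast = 1.7 − 21.1 = -19.40; Δnorth = -14.0 − 9.0 = -23.00.
Bearing = atan2(Δeast, Δnorth) mod 360° = 220.15° ≈ 220°.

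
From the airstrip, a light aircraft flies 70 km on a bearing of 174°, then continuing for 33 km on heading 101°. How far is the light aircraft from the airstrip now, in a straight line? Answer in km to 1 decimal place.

85.7 km

Leg 1 (174°, 70 km): east 70 sin 174° = 7.32, north 70 cos 174° = -69.62
Leg 2 (101°, 33 km): east 33 sin 101° = 32.39, north 33 cos 101° = -6.30
Net: 39.71 east, -75.91 north. Distance = √((39.71)² + (-75.91)²) = 85.672 km.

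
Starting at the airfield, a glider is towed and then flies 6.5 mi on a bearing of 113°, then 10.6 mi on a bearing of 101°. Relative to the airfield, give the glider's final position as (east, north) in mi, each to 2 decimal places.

(16.39, -4.56)

Leg 1 (113°, 6.5 mi): east 6.5 sin 113° = 5.98, north 6.5 cos 113° = -2.54
Leg 2 (101°, 10.6 mi): east 10.6 sin 101° = 10.41, north 10.6 cos 101° = -2.02
Summing: 16.39 mi east, -4.56 mi north → (16.39, -4.56).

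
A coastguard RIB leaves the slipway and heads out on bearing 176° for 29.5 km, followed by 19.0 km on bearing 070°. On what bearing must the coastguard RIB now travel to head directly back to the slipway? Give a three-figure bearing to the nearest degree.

319°

Leg 1 (176°, 29.5 km): east 29.5 sin 176° = 2.06, north 29.5 cos 176° = -29.43
Leg 2 (070°, 19.0 km): east 19.0 sin 70° = 17.85, north 19.0 cos 70° = 6.50
Net displacement: 19.91 east, -22.93 north. Direction back to start is (-19.91, 22.93): bearing = atan2(-19.91, 22.93) mod 360° = 319.03° ≈ 319°.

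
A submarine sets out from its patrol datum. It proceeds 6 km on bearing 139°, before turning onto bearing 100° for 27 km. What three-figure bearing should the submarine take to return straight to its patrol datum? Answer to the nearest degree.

Leg 1 (139°, 6 km): east 6 sin 139° = 3.94, north 6 cos 139° = -4.53
Leg 2 (100°, 27 km): east 27 sin 100° = 26.59, north 27 cos 100° = -4.69
Net displacement: 30.53 east, -9.22 north. Direction back to start is (-30.53, 9.22): bearing = atan2(-30.53, 9.22) mod 360° = 286.80° ≈ 287°.

287°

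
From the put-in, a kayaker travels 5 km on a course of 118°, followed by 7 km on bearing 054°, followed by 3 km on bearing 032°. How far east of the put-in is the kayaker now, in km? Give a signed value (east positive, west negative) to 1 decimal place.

Leg 1 (118°, 5 km): east 5 sin 118° = 4.41, north 5 cos 118° = -2.35
Leg 2 (054°, 7 km): east 7 sin 54° = 5.66, north 7 cos 54° = 4.11
Leg 3 (032°, 3 km): east 3 sin 32° = 1.59, north 3 cos 32° = 2.54
Net east component: 11.67 km.

11.7 km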